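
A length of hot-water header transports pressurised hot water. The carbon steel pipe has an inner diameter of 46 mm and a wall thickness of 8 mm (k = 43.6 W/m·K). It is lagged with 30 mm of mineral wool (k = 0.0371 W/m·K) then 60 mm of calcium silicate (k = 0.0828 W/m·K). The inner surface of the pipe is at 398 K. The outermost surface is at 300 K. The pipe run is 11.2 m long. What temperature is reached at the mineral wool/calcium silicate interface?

T ≈ 331 K

Cylindrical conduction, so R = ln(r₂/r₁)/(2πkL) per layer, in series:
R_carbon steel pipe wall = ln(31/23)/(2π×43.6×11.2) = 9.729×10^-5 K/W
R_mineral wool = ln(61/31)/(2π×0.0371×11.2) = 0.2593 K/W
R_calcium silicate = ln(121/61)/(2π×0.0828×11.2) = 0.1175 K/W
R_total = 0.3769 K/W
Q = ΔT/R_total = 98/0.3769
Q = 260 W
T_interface = T_inner − Q·ΣR(inner→interface) = 398 − 260×0.2594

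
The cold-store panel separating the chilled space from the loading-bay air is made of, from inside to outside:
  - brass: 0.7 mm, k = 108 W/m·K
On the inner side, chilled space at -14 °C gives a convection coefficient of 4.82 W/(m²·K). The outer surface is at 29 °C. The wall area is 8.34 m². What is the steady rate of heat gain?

Using the resistance-network approach (series):
R_inner film = 1/(h_i·A) = 1/(4.82×8.34) = 0.02488 K/W
R_brass = L/(kA) = 0.0007/(108×8.34) = 7.772×10^-7 K/W
R_total = 0.02488 K/W
Q = ΔT / R_total = 43 / 0.02488

Q ≈ 1730 W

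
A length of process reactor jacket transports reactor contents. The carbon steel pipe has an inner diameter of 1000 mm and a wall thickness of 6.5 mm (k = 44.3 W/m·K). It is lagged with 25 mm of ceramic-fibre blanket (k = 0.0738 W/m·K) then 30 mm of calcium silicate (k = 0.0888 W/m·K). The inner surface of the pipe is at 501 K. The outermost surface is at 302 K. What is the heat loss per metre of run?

Treating each annulus and film as a series resistance:
R_carbon steel pipe wall = ln(506.5/500)/(2π×44.3×1) = 4.64×10^-5 K/W
R_ceramic-fibre blanket = ln(531.5/506.5)/(2π×0.0738×1) = 0.1039 K/W
R_calcium silicate = ln(561.5/531.5)/(2π×0.0888×1) = 0.09841 K/W
R_total = 0.2024 K/W
Q = ΔT/R_total = 199/0.2024

q′ ≈ 983 W/m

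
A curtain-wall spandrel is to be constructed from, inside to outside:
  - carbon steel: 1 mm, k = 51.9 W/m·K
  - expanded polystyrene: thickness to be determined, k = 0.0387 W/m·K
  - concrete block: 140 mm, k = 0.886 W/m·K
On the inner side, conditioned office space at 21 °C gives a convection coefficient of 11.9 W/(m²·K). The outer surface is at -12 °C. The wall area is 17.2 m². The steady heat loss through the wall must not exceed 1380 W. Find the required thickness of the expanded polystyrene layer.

L ≈ 6.55 mm

Using the resistance-network approach (series):
R_inner film = 1/(h_i·A) = 1/(11.9×17.2) = 0.004886 K/W
R_carbon steel = L/(kA) = 0.001/(51.9×17.2) = 1.12×10^-6 K/W
R_concrete block = L/(kA) = 0.14/(0.886×17.2) = 0.009187 K/W
Sum of the known resistances R_other = 0.01407 K/W
Required total resistance R_tot = ΔT/Q_allow = 33/1380 = 0.02391 K/W
R_expanded polystyrene = R_tot − R_other = 0.009839 K/W
L = R·k·A = 0.009839×0.0387×17.2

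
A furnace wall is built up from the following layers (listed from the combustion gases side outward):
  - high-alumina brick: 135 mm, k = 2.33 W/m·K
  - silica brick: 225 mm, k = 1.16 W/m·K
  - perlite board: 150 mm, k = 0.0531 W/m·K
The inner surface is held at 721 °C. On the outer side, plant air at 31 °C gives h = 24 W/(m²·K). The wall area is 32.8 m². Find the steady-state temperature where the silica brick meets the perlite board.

Model the wall as resistances in series:
R_high-alumina brick = L/(kA) = 0.135/(2.33×32.8) = 0.001766 K/W
R_silica brick = L/(kA) = 0.225/(1.16×32.8) = 0.005914 K/W
R_perlite board = L/(kA) = 0.15/(0.0531×32.8) = 0.08612 K/W
R_outer film = 1/(h_o·A) = 1/(24×32.8) = 0.00127 K/W
R_total = 0.09507 K/W;  Q = ΔT/R_total = 690/0.09507 = 7257 W
T_interface = T_inner − Q·ΣR(inner→interface) = 721 − 7260×0.00768

T ≈ 665 °C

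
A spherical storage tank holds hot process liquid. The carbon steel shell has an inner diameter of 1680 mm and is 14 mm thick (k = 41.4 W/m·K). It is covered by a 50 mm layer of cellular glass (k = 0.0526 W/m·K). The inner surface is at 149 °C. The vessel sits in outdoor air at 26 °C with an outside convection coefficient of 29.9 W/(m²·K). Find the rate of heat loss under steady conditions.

Each spherical layer contributes R = (1/r_i − 1/r_o)/(4πk):
R_carbon steel shell = (1/0.84 − 1/0.854)/(4π×41.4) = 3.751×10^-5 K/W
R_cellular glass = (1/0.854 − 1/0.904)/(4π×0.0526) = 0.09798 K/W
R_outer film = 1/(h·4πr_o²) = 1/(29.9×4π×0.904²) = 0.003257 K/W
R_total = 0.1013 K/W
Q = ΔT/R_total = 123/0.1013

Q ≈ 1210 W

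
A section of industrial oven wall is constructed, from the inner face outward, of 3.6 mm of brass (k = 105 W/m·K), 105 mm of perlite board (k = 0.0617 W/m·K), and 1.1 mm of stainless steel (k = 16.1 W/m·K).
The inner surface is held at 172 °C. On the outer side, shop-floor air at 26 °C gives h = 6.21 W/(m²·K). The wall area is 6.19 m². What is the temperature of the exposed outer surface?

Using the resistance-network approach (series):
R_brass = L/(kA) = 0.0036/(105×6.19) = 5.539×10^-6 K/W
R_perlite board = L/(kA) = 0.105/(0.0617×6.19) = 0.2749 K/W
R_stainless steel = L/(kA) = 0.0011/(16.1×6.19) = 1.104×10^-5 K/W
R_outer film = 1/(h_o·A) = 1/(6.21×6.19) = 0.02601 K/W
R_total = 0.301 K/W;  Q = ΔT/R_total = 146/0.301 = 485.1 W
T_interface = T_inner − Q·ΣR(inner→interface) = 172 − 485×0.2749

T ≈ 38.6 °C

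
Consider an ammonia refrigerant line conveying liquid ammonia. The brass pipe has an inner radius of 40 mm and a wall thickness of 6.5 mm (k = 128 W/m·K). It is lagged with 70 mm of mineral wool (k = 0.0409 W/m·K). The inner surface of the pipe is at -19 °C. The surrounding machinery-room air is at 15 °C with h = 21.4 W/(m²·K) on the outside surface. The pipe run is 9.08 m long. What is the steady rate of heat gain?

Radial resistances (cylindrical: R_cond = ln(r_o/r_i)/(2πkL), R_conv = 1/(h·2πrL)):
R_brass pipe wall = ln(46.5/40)/(2π×128×9.08) = 2.062×10^-5 K/W
R_mineral wool = ln(116.5/46.5)/(2π×0.0409×9.08) = 0.3936 K/W
R_outer film = 1/(h_o·2πr_oL) = 1/(21.4×2π×0.1165×9.08) = 0.007031 K/W
R_total = 0.4007 K/W
Q = ΔT/R_total = 34/0.4007

Q ≈ 84.9 W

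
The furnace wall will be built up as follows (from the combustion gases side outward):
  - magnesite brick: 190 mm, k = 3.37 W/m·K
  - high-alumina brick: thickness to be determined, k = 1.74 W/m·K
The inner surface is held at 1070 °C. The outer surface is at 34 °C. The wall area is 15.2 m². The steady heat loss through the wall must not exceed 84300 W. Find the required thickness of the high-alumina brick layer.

Using the resistance-network approach (series):
R_magnesite brick = L/(kA) = 0.19/(3.37×15.2) = 0.003709 K/W
Sum of the known resistances R_other = 0.003709 K/W
Required total resistance R_tot = ΔT/Q_allow = 1036/84300 = 0.01229 K/W
R_high-alumina brick = R_tot − R_other = 0.00858 K/W
L = R·k·A = 0.00858×1.74×15.2

L ≈ 227 mm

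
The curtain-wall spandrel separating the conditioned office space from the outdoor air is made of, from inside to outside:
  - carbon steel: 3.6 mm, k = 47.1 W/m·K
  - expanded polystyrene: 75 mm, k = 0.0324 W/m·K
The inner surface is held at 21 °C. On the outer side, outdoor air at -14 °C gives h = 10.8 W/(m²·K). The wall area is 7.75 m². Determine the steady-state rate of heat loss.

Series thermal resistances:
R_carbon steel = L/(kA) = 0.0036/(47.1×7.75) = 9.862×10^-6 K/W
R_expanded polystyrene = L/(kA) = 0.075/(0.0324×7.75) = 0.2987 K/W
R_outer film = 1/(h_o·A) = 1/(10.8×7.75) = 0.01195 K/W
R_total = 0.3106 K/W
Q = ΔT / R_total = 35 / 0.3106

Q ≈ 113 W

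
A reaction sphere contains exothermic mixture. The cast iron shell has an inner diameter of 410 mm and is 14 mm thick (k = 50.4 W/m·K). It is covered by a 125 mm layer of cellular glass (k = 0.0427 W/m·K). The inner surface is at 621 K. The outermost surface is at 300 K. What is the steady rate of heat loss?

Radial (spherical) resistances in series:
R_cast iron shell = (1/0.205 − 1/0.219)/(4π×50.4) = 4.924×10^-4 K/W
R_cellular glass = (1/0.219 − 1/0.344)/(4π×0.0427) = 3.092 K/W
R_total = 3.093 K/W
Q = ΔT/R_total = 321/3.093

Q ≈ 104 W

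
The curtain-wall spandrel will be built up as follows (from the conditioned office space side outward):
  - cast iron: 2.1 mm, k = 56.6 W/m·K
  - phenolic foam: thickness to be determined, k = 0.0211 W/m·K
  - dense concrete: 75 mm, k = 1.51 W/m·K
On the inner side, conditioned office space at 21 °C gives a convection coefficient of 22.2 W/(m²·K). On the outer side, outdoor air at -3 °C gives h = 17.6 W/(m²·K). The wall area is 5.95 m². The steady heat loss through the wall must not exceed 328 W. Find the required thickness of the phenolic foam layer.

L ≈ 5.99 mm

Thermal resistances in series:
R_inner film = 1/(h_i·A) = 1/(22.2×5.95) = 0.007571 K/W
R_cast iron = L/(kA) = 0.0021/(56.6×5.95) = 6.236×10^-6 K/W
R_dense concrete = L/(kA) = 0.075/(1.51×5.95) = 0.008348 K/W
R_outer film = 1/(h_o·A) = 1/(17.6×5.95) = 0.009549 K/W
Sum of the known resistances R_other = 0.02547 K/W
Required total resistance R_tot = ΔT/Q_allow = 24/328 = 0.07317 K/W
R_phenolic foam = R_tot − R_other = 0.0477 K/W
L = R·k·A = 0.0477×0.0211×5.95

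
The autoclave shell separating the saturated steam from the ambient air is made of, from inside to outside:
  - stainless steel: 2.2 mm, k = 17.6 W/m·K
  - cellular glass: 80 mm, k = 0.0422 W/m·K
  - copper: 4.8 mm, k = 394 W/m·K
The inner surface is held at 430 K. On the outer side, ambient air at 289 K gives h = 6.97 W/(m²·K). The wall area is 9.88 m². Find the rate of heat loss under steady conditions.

Using the resistance-network approach (series):
R_stainless steel = L/(kA) = 0.0022/(17.6×9.88) = 1.265×10^-5 K/W
R_cellular glass = L/(kA) = 0.08/(0.0422×9.88) = 0.1919 K/W
R_copper = L/(kA) = 0.0048/(394×9.88) = 1.233×10^-6 K/W
R_outer film = 1/(h_o·A) = 1/(6.97×9.88) = 0.01452 K/W
R_total = 0.2064 K/W
Q = ΔT / R_total = 141 / 0.2064

Q ≈ 683 W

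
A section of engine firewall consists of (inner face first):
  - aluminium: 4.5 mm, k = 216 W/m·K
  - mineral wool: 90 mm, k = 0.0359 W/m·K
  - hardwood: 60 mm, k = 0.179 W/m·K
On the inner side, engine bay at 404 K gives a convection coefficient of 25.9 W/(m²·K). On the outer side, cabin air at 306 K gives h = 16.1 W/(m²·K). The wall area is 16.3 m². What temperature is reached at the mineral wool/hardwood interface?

T ≈ 319 K

Series thermal resistances:
R_inner film = 1/(h_i·A) = 1/(25.9×16.3) = 0.002369 K/W
R_aluminium = L/(kA) = 0.0045/(216×16.3) = 1.278×10^-6 K/W
R_mineral wool = L/(kA) = 0.09/(0.0359×16.3) = 0.1538 K/W
R_hardwood = L/(kA) = 0.06/(0.179×16.3) = 0.02056 K/W
R_outer film = 1/(h_o·A) = 1/(16.1×16.3) = 0.003811 K/W
R_total = 0.1805 K/W;  Q = ΔT/R_total = 98/0.1805 = 542.8 W
T_interface = T_inner − Q·ΣR(inner→interface) = 404 − 543×0.1562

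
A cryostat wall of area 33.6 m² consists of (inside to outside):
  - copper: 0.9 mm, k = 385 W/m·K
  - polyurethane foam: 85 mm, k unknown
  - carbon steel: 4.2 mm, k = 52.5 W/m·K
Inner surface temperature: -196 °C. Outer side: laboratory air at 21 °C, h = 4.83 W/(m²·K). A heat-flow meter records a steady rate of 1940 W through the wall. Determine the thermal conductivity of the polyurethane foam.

k ≈ 0.0239 W/(m·K)

Thermal resistances in series:
R_copper = L/(kA) = 0.0009/(385×33.6) = 6.957×10^-8 K/W
R_carbon steel = L/(kA) = 0.0042/(52.5×33.6) = 2.381×10^-6 K/W
R_outer film = 1/(h_o·A) = 1/(4.83×33.6) = 0.006162 K/W
Sum of known resistances R_other = 0.006164 K/W
Total R = ΔT/Q = 217/1940 = 0.1119 K/W
R_polyurethane foam = R_total − R_other = 0.1057 K/W
k = L/(R·A) = 0.085/(0.1057×33.6)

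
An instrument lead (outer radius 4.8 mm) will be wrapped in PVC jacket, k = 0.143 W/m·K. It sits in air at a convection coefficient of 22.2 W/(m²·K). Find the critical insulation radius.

For a cylinder r_cr = k/h = 0.143/22.2
r_cr = 6.44 mm; since the bare radius (4.8 mm) is below r_cr, adding a thin layer of insulation will *increase* heat loss.

r_cr ≈ 6.44 mm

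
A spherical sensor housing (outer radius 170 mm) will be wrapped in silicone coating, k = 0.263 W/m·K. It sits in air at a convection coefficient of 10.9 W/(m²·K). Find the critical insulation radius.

For a sphere r_cr = 2k/h = 2×0.263/10.9
r_cr = 48.3 mm; since the bare radius (170 mm) is above r_cr, any added insulation will reduce heat loss.

r_cr ≈ 48.3 mm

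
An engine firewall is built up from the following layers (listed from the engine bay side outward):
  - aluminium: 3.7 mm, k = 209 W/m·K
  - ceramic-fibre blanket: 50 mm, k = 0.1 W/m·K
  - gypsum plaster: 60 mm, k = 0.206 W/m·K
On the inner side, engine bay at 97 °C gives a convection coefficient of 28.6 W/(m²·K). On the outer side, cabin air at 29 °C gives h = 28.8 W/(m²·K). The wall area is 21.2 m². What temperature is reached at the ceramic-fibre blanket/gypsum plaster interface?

T ≈ 54.7 °C

Treating each layer as a thermal resistance in series:
R_inner film = 1/(h_i·A) = 1/(28.6×21.2) = 0.001649 K/W
R_aluminium = L/(kA) = 0.0037/(209×21.2) = 8.351×10^-7 K/W
R_ceramic-fibre blanket = L/(kA) = 0.05/(0.1×21.2) = 0.02358 K/W
R_gypsum plaster = L/(kA) = 0.06/(0.206×21.2) = 0.01374 K/W
R_outer film = 1/(h_o·A) = 1/(28.8×21.2) = 0.001638 K/W
R_total = 0.04061 K/W;  Q = ΔT/R_total = 68/0.04061 = 1674 W
T_interface = T_inner − Q·ΣR(inner→interface) = 97 − 1670×0.02524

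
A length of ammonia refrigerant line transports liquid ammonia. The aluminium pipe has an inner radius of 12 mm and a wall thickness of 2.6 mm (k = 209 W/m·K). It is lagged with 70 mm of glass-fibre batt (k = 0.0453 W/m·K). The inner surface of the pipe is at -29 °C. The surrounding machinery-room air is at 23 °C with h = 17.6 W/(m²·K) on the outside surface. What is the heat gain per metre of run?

q′ ≈ 8.28 W/m

Radial resistances (cylindrical: R_cond = ln(r_o/r_i)/(2πkL), R_conv = 1/(h·2πrL)):
R_aluminium pipe wall = ln(14.6/12)/(2π×209×1) = 1.493×10^-4 K/W
R_glass-fibre batt = ln(84.6/14.6)/(2π×0.0453×1) = 6.173 K/W
R_outer film = 1/(h_o·2πr_oL) = 1/(17.6×2π×0.0846×1) = 0.1069 K/W
R_total = 6.28 K/W
Q = ΔT/R_total = 52/6.28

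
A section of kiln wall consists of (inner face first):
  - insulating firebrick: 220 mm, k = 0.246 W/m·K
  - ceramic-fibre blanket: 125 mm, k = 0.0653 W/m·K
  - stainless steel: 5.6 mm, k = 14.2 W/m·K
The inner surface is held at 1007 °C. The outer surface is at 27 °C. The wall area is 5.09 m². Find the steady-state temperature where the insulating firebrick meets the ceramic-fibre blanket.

T ≈ 695 °C

Series thermal resistances:
R_insulating firebrick = L/(kA) = 0.22/(0.246×5.09) = 0.1757 K/W
R_ceramic-fibre blanket = L/(kA) = 0.125/(0.0653×5.09) = 0.3761 K/W
R_stainless steel = L/(kA) = 0.0056/(14.2×5.09) = 7.748×10^-5 K/W
R_total = 0.5519 K/W;  Q = ΔT/R_total = 980/0.5519 = 1776 W
T_interface = T_inner − Q·ΣR(inner→interface) = 1007 − 1780×0.1757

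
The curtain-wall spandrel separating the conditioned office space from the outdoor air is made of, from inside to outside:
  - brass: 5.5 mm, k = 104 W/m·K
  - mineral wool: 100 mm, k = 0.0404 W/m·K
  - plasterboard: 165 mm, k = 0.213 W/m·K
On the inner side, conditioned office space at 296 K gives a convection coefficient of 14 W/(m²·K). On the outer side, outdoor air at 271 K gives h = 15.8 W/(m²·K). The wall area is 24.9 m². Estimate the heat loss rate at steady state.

Q ≈ 184 W

Model the wall as resistances in series:
R_inner film = 1/(h_i·A) = 1/(14×24.9) = 0.002869 K/W
R_brass = L/(kA) = 0.0055/(104×24.9) = 2.124×10^-6 K/W
R_mineral wool = L/(kA) = 0.1/(0.0404×24.9) = 0.09941 K/W
R_plasterboard = L/(kA) = 0.165/(0.213×24.9) = 0.03111 K/W
R_outer film = 1/(h_o·A) = 1/(15.8×24.9) = 0.002542 K/W
R_total = 0.1359 K/W
Q = ΔT / R_total = 25 / 0.1359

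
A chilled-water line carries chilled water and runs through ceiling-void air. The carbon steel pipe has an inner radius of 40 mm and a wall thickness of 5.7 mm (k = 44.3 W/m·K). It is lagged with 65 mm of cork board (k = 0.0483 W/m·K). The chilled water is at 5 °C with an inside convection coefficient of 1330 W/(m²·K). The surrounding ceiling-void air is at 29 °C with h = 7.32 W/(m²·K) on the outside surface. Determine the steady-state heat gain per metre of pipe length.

q′ ≈ 7.7 W/m

Cylindrical conduction, so R = ln(r₂/r₁)/(2πkL) per layer, in series:
R_inner film = 1/(h_i·2πr₁L) = 1/(1330×2π×0.04×1) = 0.002992 K/W
R_carbon steel pipe wall = ln(45.7/40)/(2π×44.3×1) = 4.786×10^-4 K/W
R_cork board = ln(110.7/45.7)/(2π×0.0483×1) = 2.915 K/W
R_outer film = 1/(h_o·2πr_oL) = 1/(7.32×2π×0.1107×1) = 0.1964 K/W
R_total = 3.115 K/W
Q = ΔT/R_total = 24/3.115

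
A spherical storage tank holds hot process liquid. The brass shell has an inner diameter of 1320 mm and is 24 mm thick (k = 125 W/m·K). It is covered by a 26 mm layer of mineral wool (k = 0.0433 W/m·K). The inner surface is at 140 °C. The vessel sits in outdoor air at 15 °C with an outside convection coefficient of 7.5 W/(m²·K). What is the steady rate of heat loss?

Radial (spherical) resistances in series:
R_brass shell = (1/0.66 − 1/0.684)/(4π×125) = 3.384×10^-5 K/W
R_mineral wool = (1/0.684 − 1/0.71)/(4π×0.0433) = 0.09839 K/W
R_outer film = 1/(h·4πr_o²) = 1/(7.5×4π×0.71²) = 0.02105 K/W
R_total = 0.1195 K/W
Q = ΔT/R_total = 125/0.1195

Q ≈ 1050 W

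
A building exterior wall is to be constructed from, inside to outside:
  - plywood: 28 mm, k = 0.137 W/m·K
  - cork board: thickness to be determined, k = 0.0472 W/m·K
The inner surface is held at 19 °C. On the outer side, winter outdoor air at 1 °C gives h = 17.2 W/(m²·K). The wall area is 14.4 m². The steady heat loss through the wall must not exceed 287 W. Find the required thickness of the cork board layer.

Treating each layer as a thermal resistance in series:
R_plywood = L/(kA) = 0.028/(0.137×14.4) = 0.01419 K/W
R_outer film = 1/(h_o·A) = 1/(17.2×14.4) = 0.004037 K/W
Sum of the known resistances R_other = 0.01823 K/W
Required total resistance R_tot = ΔT/Q_allow = 18/287 = 0.06272 K/W
R_cork board = R_tot − R_other = 0.04449 K/W
L = R·k·A = 0.04449×0.0472×14.4

L ≈ 30.2 mm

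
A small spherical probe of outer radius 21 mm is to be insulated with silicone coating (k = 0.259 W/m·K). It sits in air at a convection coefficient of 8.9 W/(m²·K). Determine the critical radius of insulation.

r_cr ≈ 58.2 mm

For a sphere r_cr = 2k/h = 2×0.259/8.9
r_cr = 58.2 mm; since the bare radius (21 mm) is below r_cr, adding a thin layer of insulation will *increase* heat loss.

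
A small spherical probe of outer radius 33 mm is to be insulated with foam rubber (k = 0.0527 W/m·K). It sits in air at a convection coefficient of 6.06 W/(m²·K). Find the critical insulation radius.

r_cr ≈ 17.4 mm

For a sphere r_cr = 2k/h = 2×0.0527/6.06
r_cr = 17.4 mm; since the bare radius (33 mm) is above r_cr, any added insulation will reduce heat loss.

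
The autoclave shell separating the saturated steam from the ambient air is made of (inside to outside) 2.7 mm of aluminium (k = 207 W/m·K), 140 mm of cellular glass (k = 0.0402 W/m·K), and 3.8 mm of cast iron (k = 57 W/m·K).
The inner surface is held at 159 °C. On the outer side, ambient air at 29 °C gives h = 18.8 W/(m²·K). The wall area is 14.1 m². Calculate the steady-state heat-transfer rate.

Q ≈ 518 W

Using the resistance-network approach (series):
R_aluminium = L/(kA) = 0.0027/(207×14.1) = 9.251×10^-7 K/W
R_cellular glass = L/(kA) = 0.14/(0.0402×14.1) = 0.247 K/W
R_cast iron = L/(kA) = 0.0038/(57×14.1) = 4.728×10^-6 K/W
R_outer film = 1/(h_o·A) = 1/(18.8×14.1) = 0.003772 K/W
R_total = 0.2508 K/W
Q = ΔT / R_total = 130 / 0.2508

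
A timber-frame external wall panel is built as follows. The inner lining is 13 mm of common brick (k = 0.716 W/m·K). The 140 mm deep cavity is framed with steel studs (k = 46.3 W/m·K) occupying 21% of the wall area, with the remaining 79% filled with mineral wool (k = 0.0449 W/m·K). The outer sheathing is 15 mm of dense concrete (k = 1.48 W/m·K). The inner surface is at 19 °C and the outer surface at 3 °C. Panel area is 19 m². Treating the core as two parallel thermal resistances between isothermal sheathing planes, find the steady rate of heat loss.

Sheathing layers in series; stud and cavity paths in parallel between them.
R_inner = 0.013/(0.716×19) = 9.556×10^-4 K/W
R_stud  = 0.14/(46.3×0.21×19) = 7.578×10^-4 K/W
R_cav   = 0.14/(0.0449×0.79×19) = 0.2077 K/W
1/R_core = 1/R_stud + 1/R_cav → R_core = 7.551×10^-4 K/W
R_outer = 0.015/(1.48×19) = 5.334×10^-4 K/W
R_total = 0.002244 K/W
Q = ΔT/R_total = 16/0.002244

Q ≈ 7130 W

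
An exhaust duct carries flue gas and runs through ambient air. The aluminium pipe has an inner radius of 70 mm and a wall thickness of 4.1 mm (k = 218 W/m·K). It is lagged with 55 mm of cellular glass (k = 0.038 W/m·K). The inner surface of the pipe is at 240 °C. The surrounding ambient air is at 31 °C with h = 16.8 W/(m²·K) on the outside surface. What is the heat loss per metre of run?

Radial resistances (cylindrical: R_cond = ln(r_o/r_i)/(2πkL), R_conv = 1/(h·2πrL)):
R_aluminium pipe wall = ln(74.1/70)/(2π×218×1) = 4.156×10^-5 K/W
R_cellular glass = ln(129.1/74.1)/(2π×0.038×1) = 2.325 K/W
R_outer film = 1/(h_o·2πr_oL) = 1/(16.8×2π×0.1291×1) = 0.07338 K/W
R_total = 2.399 K/W
Q = ΔT/R_total = 209/2.399

q′ ≈ 87.1 W/m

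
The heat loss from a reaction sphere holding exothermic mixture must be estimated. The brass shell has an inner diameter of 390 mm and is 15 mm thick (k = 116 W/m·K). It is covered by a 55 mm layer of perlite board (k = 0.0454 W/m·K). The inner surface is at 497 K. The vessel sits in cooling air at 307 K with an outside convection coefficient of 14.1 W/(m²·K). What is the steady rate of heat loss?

Q ≈ 105 W

Spherical conduction: R = (1/r_in − 1/r_out)/(4πk) per layer; series-sum.
R_brass shell = (1/0.195 − 1/0.21)/(4π×116) = 2.513×10^-4 K/W
R_perlite board = (1/0.21 − 1/0.265)/(4π×0.0454) = 1.732 K/W
R_outer film = 1/(h·4πr_o²) = 1/(14.1×4π×0.265²) = 0.08037 K/W
R_total = 1.813 K/W
Q = ΔT/R_total = 190/1.813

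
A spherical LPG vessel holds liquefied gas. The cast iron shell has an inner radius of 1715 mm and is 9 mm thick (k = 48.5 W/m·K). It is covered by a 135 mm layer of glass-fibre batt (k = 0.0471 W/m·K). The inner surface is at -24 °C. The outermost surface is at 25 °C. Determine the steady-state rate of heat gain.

Q ≈ 688 W

Each spherical layer contributes R = (1/r_i − 1/r_o)/(4πk):
R_cast iron shell = (1/1.715 − 1/1.724)/(4π×48.5) = 4.994×10^-6 K/W
R_glass-fibre batt = (1/1.724 − 1/1.859)/(4π×0.0471) = 0.07117 K/W
R_total = 0.07117 K/W
Q = ΔT/R_total = 49/0.07117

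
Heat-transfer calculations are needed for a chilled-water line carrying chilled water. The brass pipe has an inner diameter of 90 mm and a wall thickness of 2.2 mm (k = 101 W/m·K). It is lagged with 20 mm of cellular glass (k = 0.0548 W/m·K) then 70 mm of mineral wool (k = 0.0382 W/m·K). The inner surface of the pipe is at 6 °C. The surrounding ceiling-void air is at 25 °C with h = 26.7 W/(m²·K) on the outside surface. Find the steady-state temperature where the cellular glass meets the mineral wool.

Per-layer cylindrical resistances, series-summed:
R_brass pipe wall = ln(47.2/45)/(2π×101×1) = 7.521×10^-5 K/W
R_cellular glass = ln(67.2/47.2)/(2π×0.0548×1) = 1.026 K/W
R_mineral wool = ln(137.2/67.2)/(2π×0.0382×1) = 2.974 K/W
R_outer film = 1/(h_o·2πr_oL) = 1/(26.7×2π×0.1372×1) = 0.04345 K/W
R_total = 4.043 K/W
Q = ΔT/R_total = 19/4.043
Q = 4.7 W/m
T_interface = T_inner + Q·ΣR(inner→interface) = 6 + 4.7×1.026

T ≈ 10.8 °C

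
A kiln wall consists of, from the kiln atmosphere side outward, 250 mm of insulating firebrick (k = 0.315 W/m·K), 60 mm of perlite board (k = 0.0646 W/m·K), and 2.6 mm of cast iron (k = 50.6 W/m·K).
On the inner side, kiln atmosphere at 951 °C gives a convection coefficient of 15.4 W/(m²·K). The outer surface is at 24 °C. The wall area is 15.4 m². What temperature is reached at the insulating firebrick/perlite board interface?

Model the wall as resistances in series:
R_inner film = 1/(h_i·A) = 1/(15.4×15.4) = 0.004217 K/W
R_insulating firebrick = L/(kA) = 0.25/(0.315×15.4) = 0.05154 K/W
R_perlite board = L/(kA) = 0.06/(0.0646×15.4) = 0.06031 K/W
R_cast iron = L/(kA) = 0.0026/(50.6×15.4) = 3.337×10^-6 K/W
R_total = 0.1161 K/W;  Q = ΔT/R_total = 927/0.1161 = 7987 W
T_interface = T_inner − Q·ΣR(inner→interface) = 951 − 7990×0.05575

T ≈ 506 °C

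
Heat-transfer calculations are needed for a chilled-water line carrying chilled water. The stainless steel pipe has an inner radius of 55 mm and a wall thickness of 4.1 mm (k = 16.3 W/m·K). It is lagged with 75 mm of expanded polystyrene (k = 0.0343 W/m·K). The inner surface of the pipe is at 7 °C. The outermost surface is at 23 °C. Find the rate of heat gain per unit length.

q′ ≈ 4.21 W/m

Cylindrical conduction, so R = ln(r₂/r₁)/(2πkL) per layer, in series:
R_stainless steel pipe wall = ln(59.1/55)/(2π×16.3×1) = 7.02×10^-4 K/W
R_expanded polystyrene = ln(134.1/59.1)/(2π×0.0343×1) = 3.802 K/W
R_total = 3.803 K/W
Q = ΔT/R_total = 16/3.803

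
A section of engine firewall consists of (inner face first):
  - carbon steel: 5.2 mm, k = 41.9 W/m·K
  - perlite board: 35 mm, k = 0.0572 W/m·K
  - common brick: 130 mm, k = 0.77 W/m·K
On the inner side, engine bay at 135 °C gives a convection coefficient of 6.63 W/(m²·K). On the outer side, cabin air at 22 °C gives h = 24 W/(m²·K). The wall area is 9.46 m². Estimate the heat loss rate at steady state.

Q ≈ 1100 W

Model the wall as resistances in series:
R_inner film = 1/(h_i·A) = 1/(6.63×9.46) = 0.01594 K/W
R_carbon steel = L/(kA) = 0.0052/(41.9×9.46) = 1.312×10^-5 K/W
R_perlite board = L/(kA) = 0.035/(0.0572×9.46) = 0.06468 K/W
R_common brick = L/(kA) = 0.13/(0.77×9.46) = 0.01785 K/W
R_outer film = 1/(h_o·A) = 1/(24×9.46) = 0.004405 K/W
R_total = 0.1029 K/W
Q = ΔT / R_total = 113 / 0.1029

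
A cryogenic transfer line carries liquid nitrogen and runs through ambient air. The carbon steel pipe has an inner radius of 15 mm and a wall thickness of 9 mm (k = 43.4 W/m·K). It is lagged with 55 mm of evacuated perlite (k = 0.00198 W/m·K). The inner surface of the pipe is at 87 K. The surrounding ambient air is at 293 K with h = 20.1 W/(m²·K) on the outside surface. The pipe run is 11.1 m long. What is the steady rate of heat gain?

Treating each annulus and film as a series resistance:
R_carbon steel pipe wall = ln(24/15)/(2π×43.4×11.1) = 1.553×10^-4 K/W
R_evacuated perlite = ln(79/24)/(2π×0.00198×11.1) = 8.628 K/W
R_outer film = 1/(h_o·2πr_oL) = 1/(20.1×2π×0.079×11.1) = 0.00903 K/W
R_total = 8.637 K/W
Q = ΔT/R_total = 206/8.637

Q ≈ 23.9 W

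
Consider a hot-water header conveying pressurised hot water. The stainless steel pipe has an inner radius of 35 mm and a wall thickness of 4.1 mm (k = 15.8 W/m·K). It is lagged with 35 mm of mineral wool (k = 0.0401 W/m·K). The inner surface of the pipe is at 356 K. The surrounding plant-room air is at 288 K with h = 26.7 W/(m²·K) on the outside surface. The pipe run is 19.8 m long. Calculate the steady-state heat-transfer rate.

Q ≈ 514 W

Per-layer cylindrical resistances, series-summed:
R_stainless steel pipe wall = ln(39.1/35)/(2π×15.8×19.8) = 5.636×10^-5 K/W
R_mineral wool = ln(74.1/39.1)/(2π×0.0401×19.8) = 0.1281 K/W
R_outer film = 1/(h_o·2πr_oL) = 1/(26.7×2π×0.0741×19.8) = 0.004063 K/W
R_total = 0.1323 K/W
Q = ΔT/R_total = 68/0.1323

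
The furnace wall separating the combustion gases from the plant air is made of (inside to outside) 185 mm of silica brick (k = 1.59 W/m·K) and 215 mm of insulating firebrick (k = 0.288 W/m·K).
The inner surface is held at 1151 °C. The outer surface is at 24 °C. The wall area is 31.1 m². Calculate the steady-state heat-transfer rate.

Q ≈ 40600 W

Model the wall as resistances in series:
R_silica brick = L/(kA) = 0.185/(1.59×31.1) = 0.003741 K/W
R_insulating firebrick = L/(kA) = 0.215/(0.288×31.1) = 0.024 K/W
R_total = 0.02775 K/W
Q = ΔT / R_total = 1127 / 0.02775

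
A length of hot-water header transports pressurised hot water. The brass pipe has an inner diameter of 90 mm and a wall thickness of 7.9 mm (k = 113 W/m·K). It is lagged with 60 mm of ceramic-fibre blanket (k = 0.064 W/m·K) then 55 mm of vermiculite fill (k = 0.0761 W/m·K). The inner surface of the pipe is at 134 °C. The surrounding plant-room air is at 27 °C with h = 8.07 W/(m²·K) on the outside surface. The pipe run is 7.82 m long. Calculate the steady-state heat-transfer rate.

Q ≈ 295 W

Treating each annulus and film as a series resistance:
R_brass pipe wall = ln(52.9/45)/(2π×113×7.82) = 2.913×10^-5 K/W
R_ceramic-fibre blanket = ln(112.9/52.9)/(2π×0.064×7.82) = 0.2411 K/W
R_vermiculite fill = ln(167.9/112.9)/(2π×0.0761×7.82) = 0.1061 K/W
R_outer film = 1/(h_o·2πr_oL) = 1/(8.07×2π×0.1679×7.82) = 0.01502 K/W
R_total = 0.3623 K/W
Q = ΔT/R_total = 107/0.3623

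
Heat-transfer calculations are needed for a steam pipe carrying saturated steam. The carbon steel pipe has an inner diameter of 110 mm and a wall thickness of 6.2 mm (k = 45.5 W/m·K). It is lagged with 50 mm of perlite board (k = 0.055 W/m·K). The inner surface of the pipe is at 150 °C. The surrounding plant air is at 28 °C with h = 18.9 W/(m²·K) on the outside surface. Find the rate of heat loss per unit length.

q′ ≈ 67.6 W/m

For a radial system each layer contributes R = ln(r_out/r_in)/(2πkL); films add R = 1/(hA).
R_carbon steel pipe wall = ln(61.2/55)/(2π×45.5×1) = 3.736×10^-4 K/W
R_perlite board = ln(111.2/61.2)/(2π×0.055×1) = 1.728 K/W
R_outer film = 1/(h_o·2πr_oL) = 1/(18.9×2π×0.1112×1) = 0.07573 K/W
R_total = 1.804 K/W
Q = ΔT/R_total = 122/1.804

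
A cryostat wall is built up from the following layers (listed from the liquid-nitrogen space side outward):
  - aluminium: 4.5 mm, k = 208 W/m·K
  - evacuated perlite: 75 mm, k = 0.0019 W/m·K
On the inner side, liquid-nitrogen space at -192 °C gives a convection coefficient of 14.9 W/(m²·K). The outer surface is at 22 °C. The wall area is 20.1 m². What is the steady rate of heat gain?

Series thermal resistances:
R_inner film = 1/(h_i·A) = 1/(14.9×20.1) = 0.003339 K/W
R_aluminium = L/(kA) = 0.0045/(208×20.1) = 1.076×10^-6 K/W
R_evacuated perlite = L/(kA) = 0.075/(0.0019×20.1) = 1.964 K/W
R_total = 1.967 K/W
Q = ΔT / R_total = 214 / 1.967

Q ≈ 109 W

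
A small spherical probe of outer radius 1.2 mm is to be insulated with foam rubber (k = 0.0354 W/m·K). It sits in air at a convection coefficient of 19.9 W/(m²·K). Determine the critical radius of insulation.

For a sphere r_cr = 2k/h = 2×0.0354/19.9
r_cr = 3.56 mm; since the bare radius (1.2 mm) is below r_cr, adding a thin layer of insulation will *increase* heat loss.

r_cr ≈ 3.56 mm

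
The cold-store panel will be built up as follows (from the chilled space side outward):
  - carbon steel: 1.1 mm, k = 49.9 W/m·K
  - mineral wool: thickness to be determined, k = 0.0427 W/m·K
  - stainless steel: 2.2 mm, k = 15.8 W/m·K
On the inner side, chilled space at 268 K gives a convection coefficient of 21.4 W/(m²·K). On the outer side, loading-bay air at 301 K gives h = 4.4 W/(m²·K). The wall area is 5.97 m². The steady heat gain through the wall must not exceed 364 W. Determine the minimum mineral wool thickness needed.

L ≈ 11.4 mm

Thermal resistances in series:
R_inner film = 1/(h_i·A) = 1/(21.4×5.97) = 0.007827 K/W
R_carbon steel = L/(kA) = 0.0011/(49.9×5.97) = 3.692×10^-6 K/W
R_stainless steel = L/(kA) = 0.0022/(15.8×5.97) = 2.332×10^-5 K/W
R_outer film = 1/(h_o·A) = 1/(4.4×5.97) = 0.03807 K/W
Sum of the known resistances R_other = 0.04592 K/W
Required total resistance R_tot = ΔT/Q_allow = 33/364 = 0.09066 K/W
R_mineral wool = R_tot − R_other = 0.04474 K/W
L = R·k·A = 0.04474×0.0427×5.97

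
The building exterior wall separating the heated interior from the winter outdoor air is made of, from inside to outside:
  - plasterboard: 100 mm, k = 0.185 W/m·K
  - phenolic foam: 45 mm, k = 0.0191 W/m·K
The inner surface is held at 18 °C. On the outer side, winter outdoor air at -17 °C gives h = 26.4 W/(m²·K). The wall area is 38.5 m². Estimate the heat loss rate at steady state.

Series thermal resistances:
R_plasterboard = L/(kA) = 0.1/(0.185×38.5) = 0.01404 K/W
R_phenolic foam = L/(kA) = 0.045/(0.0191×38.5) = 0.0612 K/W
R_outer film = 1/(h_o·A) = 1/(26.4×38.5) = 9.839×10^-4 K/W
R_total = 0.07622 K/W
Q = ΔT / R_total = 35 / 0.07622

Q ≈ 459 W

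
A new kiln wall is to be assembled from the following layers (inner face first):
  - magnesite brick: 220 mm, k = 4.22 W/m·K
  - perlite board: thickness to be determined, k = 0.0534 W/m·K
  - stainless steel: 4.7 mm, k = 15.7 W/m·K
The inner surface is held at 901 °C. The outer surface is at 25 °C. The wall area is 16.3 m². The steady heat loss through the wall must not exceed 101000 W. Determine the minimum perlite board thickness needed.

L ≈ 4.75 mm

Series thermal resistances:
R_magnesite brick = L/(kA) = 0.22/(4.22×16.3) = 0.003198 K/W
R_stainless steel = L/(kA) = 0.0047/(15.7×16.3) = 1.837×10^-5 K/W
Sum of the known resistances R_other = 0.003217 K/W
Required total resistance R_tot = ΔT/Q_allow = 876/101000 = 0.008673 K/W
R_perlite board = R_tot − R_other = 0.005457 K/W
L = R·k·A = 0.005457×0.0534×16.3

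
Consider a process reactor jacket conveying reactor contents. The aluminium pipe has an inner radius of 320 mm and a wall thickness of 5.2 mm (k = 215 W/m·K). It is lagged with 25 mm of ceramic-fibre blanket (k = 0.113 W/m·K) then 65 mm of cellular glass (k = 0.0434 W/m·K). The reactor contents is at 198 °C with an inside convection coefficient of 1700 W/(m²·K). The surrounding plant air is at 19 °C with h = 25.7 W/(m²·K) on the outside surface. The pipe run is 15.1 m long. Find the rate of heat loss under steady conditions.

For a radial system each layer contributes R = ln(r_out/r_in)/(2πkL); films add R = 1/(hA).
R_inner film = 1/(h_i·2πr₁L) = 1/(1700×2π×0.32×15.1) = 1.938×10^-5 K/W
R_aluminium pipe wall = ln(325.2/320)/(2π×215×15.1) = 7.902×10^-7 K/W
R_ceramic-fibre blanket = ln(350.2/325.2)/(2π×0.113×15.1) = 0.006908 K/W
R_cellular glass = ln(415.2/350.2)/(2π×0.0434×15.1) = 0.04135 K/W
R_outer film = 1/(h_o·2πr_oL) = 1/(25.7×2π×0.4152×15.1) = 9.878×10^-4 K/W
R_total = 0.04926 K/W
Q = ΔT/R_total = 179/0.04926

Q ≈ 3630 W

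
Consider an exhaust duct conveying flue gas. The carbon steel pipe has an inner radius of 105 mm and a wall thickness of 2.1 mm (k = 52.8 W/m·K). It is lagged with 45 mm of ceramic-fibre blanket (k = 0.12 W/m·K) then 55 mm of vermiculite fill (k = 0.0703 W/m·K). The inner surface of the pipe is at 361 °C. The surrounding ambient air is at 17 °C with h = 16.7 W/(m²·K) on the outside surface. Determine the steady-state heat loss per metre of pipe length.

For a radial system each layer contributes R = ln(r_out/r_in)/(2πkL); films add R = 1/(hA).
R_carbon steel pipe wall = ln(107.1/105)/(2π×52.8×1) = 5.969×10^-5 K/W
R_ceramic-fibre blanket = ln(152.1/107.1)/(2π×0.12×1) = 0.4652 K/W
R_vermiculite fill = ln(207.1/152.1)/(2π×0.0703×1) = 0.6988 K/W
R_outer film = 1/(h_o·2πr_oL) = 1/(16.7×2π×0.2071×1) = 0.04602 K/W
R_total = 1.21 K/W
Q = ΔT/R_total = 344/1.21

q′ ≈ 284 W/m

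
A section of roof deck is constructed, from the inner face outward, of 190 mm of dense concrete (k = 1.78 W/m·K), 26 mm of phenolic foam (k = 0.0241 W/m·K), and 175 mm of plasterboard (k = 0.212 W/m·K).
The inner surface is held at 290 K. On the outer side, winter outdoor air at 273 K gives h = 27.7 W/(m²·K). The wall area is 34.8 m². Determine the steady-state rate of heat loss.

Model the wall as resistances in series:
R_dense concrete = L/(kA) = 0.19/(1.78×34.8) = 0.003067 K/W
R_phenolic foam = L/(kA) = 0.026/(0.0241×34.8) = 0.031 K/W
R_plasterboard = L/(kA) = 0.175/(0.212×34.8) = 0.02372 K/W
R_outer film = 1/(h_o·A) = 1/(27.7×34.8) = 0.001037 K/W
R_total = 0.05883 K/W
Q = ΔT / R_total = 17 / 0.05883

Q ≈ 289 W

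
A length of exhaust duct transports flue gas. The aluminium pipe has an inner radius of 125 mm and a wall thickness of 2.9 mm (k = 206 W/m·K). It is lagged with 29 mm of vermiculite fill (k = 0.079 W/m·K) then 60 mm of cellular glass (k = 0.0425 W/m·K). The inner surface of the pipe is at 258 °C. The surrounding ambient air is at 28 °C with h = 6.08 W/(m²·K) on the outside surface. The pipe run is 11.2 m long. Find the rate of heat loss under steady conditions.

Per-layer cylindrical resistances, series-summed:
R_aluminium pipe wall = ln(127.9/125)/(2π×206×11.2) = 1.582×10^-6 K/W
R_vermiculite fill = ln(156.9/127.9)/(2π×0.079×11.2) = 0.03676 K/W
R_cellular glass = ln(216.9/156.9)/(2π×0.0425×11.2) = 0.1083 K/W
R_outer film = 1/(h_o·2πr_oL) = 1/(6.08×2π×0.2169×11.2) = 0.01078 K/W
R_total = 0.1558 K/W
Q = ΔT/R_total = 230/0.1558

Q ≈ 1480 W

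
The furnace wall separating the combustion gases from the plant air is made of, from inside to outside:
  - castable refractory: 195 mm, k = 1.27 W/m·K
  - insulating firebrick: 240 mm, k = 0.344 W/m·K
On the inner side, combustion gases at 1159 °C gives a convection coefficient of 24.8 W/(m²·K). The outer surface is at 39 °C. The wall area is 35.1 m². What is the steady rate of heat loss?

Q ≈ 44100 W

Model the wall as resistances in series:
R_inner film = 1/(h_i·A) = 1/(24.8×35.1) = 0.001149 K/W
R_castable refractory = L/(kA) = 0.195/(1.27×35.1) = 0.004374 K/W
R_insulating firebrick = L/(kA) = 0.24/(0.344×35.1) = 0.01988 K/W
R_total = 0.0254 K/W
Q = ΔT / R_total = 1120 / 0.0254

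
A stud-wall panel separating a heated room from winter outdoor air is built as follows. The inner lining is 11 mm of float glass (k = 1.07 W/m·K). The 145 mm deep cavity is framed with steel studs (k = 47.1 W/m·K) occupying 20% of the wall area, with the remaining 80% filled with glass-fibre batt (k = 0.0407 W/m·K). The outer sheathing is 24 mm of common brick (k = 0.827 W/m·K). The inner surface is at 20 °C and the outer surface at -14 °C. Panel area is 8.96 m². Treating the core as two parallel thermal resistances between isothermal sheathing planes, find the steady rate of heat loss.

Sheathing layers in series; stud and cavity paths in parallel between them.
R_inner = 0.011/(1.07×8.96) = 0.001147 K/W
R_stud  = 0.145/(47.1×0.2×8.96) = 0.001718 K/W
R_cav   = 0.145/(0.0407×0.8×8.96) = 0.497 K/W
1/R_core = 1/R_stud + 1/R_cav → R_core = 0.001712 K/W
R_outer = 0.024/(0.827×8.96) = 0.003239 K/W
R_total = 0.006098 K/W
Q = ΔT/R_total = 34/0.006098

Q ≈ 5580 W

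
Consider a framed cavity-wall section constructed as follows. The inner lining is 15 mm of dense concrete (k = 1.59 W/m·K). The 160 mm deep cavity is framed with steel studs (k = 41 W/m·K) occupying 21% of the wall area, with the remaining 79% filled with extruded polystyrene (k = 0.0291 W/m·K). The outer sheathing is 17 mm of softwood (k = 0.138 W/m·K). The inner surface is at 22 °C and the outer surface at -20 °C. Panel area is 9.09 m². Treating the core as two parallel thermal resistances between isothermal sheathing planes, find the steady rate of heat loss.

Sheathing layers in series; stud and cavity paths in parallel between them.
R_inner = 0.015/(1.59×9.09) = 0.001038 K/W
R_stud  = 0.16/(41×0.21×9.09) = 0.002044 K/W
R_cav   = 0.16/(0.0291×0.79×9.09) = 0.7657 K/W
1/R_core = 1/R_stud + 1/R_cav → R_core = 0.002039 K/W
R_outer = 0.017/(0.138×9.09) = 0.01355 K/W
R_total = 0.01663 K/W
Q = ΔT/R_total = 42/0.01663

Q ≈ 2530 W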